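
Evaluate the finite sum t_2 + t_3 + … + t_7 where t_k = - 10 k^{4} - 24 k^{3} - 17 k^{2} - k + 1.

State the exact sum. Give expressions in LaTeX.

Compute t_(k+1)/t_k: get (10*k**4 + 64*k**3 + 149*k**2 + 147*k + 51)/(10*k**4 + 24*k**3 + 17*k**2 + k - 1).
Gosper form: A/B · C(k+1)/C(k) with A=1, B=1, C=k**4 + 12*k**3/5 + 17*k**2/10 + k/10 - 1/10.
Set up (1)·f(k+1) − (1)·f(k) − (k**4 + 12*k**3/5 + 17*k**2/10 + k/10 - 1/10) = 0.
deg f ≤ 5 (via 0,0,4).
Solve for f: f(k) = k*(2*k**4 + k**3 - 3*k**2 - 2*k + 1)/10 (degree 5 ≤ 5).
Certificate R = B(k−1)f/C = k*(2*k**4 + k**3 - 3*k**2 - 2*k + 1)/(10*k**4 + 24*k**3 + 17*k**2 + k - 1) gives s_k = k*(-2*k**4 - k**3 + 3*k**2 + 2*k - 1).
s_(k+1) − s_k = -10*k**4 - 24*k**3 - 17*k**2 - k + 1 = t_k.
Σ_(k=2)^(7) t_k = s_(8) − s_(2) = -67976 − (-50) = -67926.

Σ = -67926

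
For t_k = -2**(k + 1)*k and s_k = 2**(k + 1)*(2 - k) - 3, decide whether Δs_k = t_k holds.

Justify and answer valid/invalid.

Valid: the claim telescopes to t_k.

s_(k+1) = 2**(k + 2)*(1 - k) - 3
s_(k+1) − s_k = -2**(k + 1)*k
(s_(k+1) − s_k) − t_k = 0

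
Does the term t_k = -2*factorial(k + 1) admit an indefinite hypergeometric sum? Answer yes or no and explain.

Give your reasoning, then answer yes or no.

Ratio r(k) = k + 2.
A = k + 2, B = 1, C = 1.
f must satisfy (k + 2)·f(k+1) − (1)·f(k) = 1.
Bound: deg f ≤ -1.
Negative degree bound (-1): no f exists, t_k not Gosper-summable.

No. Not Gosper-summable.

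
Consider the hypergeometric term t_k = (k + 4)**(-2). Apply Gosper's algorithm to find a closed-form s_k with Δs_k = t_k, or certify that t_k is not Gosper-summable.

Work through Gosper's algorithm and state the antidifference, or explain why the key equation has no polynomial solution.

t_(k+1)/t_k = (k + 4)**2/(k + 5)**2.
Factor: A=k**2 + 8*k + 16; B=k**2 + 10*k + 25; C=1.
Solve (k**2 + 8*k + 16)·f(k+1) − (k**2 + 8*k + 16)·f(k) = 1.
Bound: deg f ≤ 0.
Put f(k) = c0: A·f(k+1) − B(k−1)·f(k) − C = -1; need -1 = 0 — inconsistent ⇒ no f, not summable.

not Gosper-summable; s_k does not exist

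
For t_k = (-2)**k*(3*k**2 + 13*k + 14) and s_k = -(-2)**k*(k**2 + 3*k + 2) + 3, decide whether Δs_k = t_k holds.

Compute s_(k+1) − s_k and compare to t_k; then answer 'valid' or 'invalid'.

s_(k+1) = 2*(-2)**k*(3*k + (k + 1)**2 + 5) + 3
s_(k+1) − s_k = (-2)**k*(3*k**2 + 13*k + 14)
(s_(k+1) − s_k) − t_k = 0

valid; difference matches t_k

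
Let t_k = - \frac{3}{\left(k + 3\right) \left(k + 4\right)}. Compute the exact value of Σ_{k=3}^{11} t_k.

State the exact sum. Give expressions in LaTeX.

Σ = -3/10

Step 1: r(k) = (k + 3)/(k + 5).
Normal form (A,B,C) = (k + 3, k + 5, 1).
f must satisfy (k + 3)·f(k+1) − (k + 4)·f(k) = 1.
From deg A=1, deg B=1, deg C=0: d=1.
Solve for f: f(k) = k/3 (degree 1 ≤ 1).
R(k) = B(k−1)·f(k)/C(k) = k*(k + 4)/3; s_k = R·t_k = -k/(k + 3).
Δs = -3/(k**2 + 7*k + 12), as required.
Evaluate s at k=12 and k=3: -4/5 and -1/2; difference -3/10.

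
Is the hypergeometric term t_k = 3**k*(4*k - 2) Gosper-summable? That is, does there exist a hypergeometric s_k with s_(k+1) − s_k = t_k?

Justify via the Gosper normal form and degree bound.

Step 1: r(k) = 3*(2*k + 1)/(2*k - 1).
Normal form (A,B,C) = (3, 1, k - 1/2).
Set up (3)·f(k+1) − (1)·f(k) − (k - 1/2) = 0.
Bound: deg f ≤ 1.
Coefficient equations give f(k) = (k - 2)/2.
So s_k = (B(k−1)f/C)·t_k = ((k - 2)/(2*k - 1))·t_k = 2*3**k*(k - 2).
Verify: 3**k*(4*k - 2) matches t_k.

Yes. s_k = 2*3**k*(k - 2).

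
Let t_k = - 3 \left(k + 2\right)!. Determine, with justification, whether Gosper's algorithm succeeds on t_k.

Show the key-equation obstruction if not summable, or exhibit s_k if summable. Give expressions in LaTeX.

No — t_k has no hypergeometric antidifference.

r(k) = k + 3 after simplifying.
A = k + 3, B = 1, C = 1.
f must satisfy (k + 3)·f(k+1) − (1)·f(k) = 1.
From deg A=1, deg B=0, deg C=0: d=-1.
deg f ≤ -1 is impossible — no certificate.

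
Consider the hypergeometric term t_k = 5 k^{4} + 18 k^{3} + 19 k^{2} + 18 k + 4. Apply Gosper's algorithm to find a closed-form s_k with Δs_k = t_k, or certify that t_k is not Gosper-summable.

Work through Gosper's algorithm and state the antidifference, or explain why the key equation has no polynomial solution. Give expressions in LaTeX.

s_k = k \left(k^{4} + 2 k^{3} - k^{2} + 4 k - 2\right)

Ratio r(k) = (5*k**4 + 38*k**3 + 103*k**2 + 130*k + 64)/(5*k**4 + 18*k**3 + 19*k**2 + 18*k + 4).
Take A(k)=1, B(k)=1, C(k)=k**4 + 18*k**3/5 + 19*k**2/5 + 18*k/5 + 4/5.
Set up (1)·f(k+1) − (1)·f(k) − (k**4 + 18*k**3/5 + 19*k**2/5 + 18*k/5 + 4/5) = 0.
Bound: deg f ≤ 5.
Solving with deg f ≤ 5: f(k) = k*(k**4 + 2*k**3 - k**2 + 4*k - 2)/5.
So s_k = (B(k−1)f/C)·t_k = (k*(k**4 + 2*k**3 - k**2 + 4*k - 2)/(5*k**4 + 18*k**3 + 19*k**2 + 18*k + 4))·t_k = k*(k**4 + 2*k**3 - k**2 + 4*k - 2).
Verify: 5*k**4 + 18*k**3 + 19*k**2 + 18*k + 4 matches t_k.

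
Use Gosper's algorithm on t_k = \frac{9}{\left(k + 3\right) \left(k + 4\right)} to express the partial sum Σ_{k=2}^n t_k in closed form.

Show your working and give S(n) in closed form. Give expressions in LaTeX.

Step 1: r(k) = (k + 3)/(k + 5).
Normal form (A,B,C) = (k + 3, k + 5, 1).
Key eq: (k + 3)·f(k+1) = (k + 4)·f(k) + (1).
Bound: deg f ≤ 1.
Solving with deg f ≤ 1: f(k) = k/3.
So s_k = (B(k−1)f/C)·t_k = (k*(k + 4)/3)·t_k = 3*k/(k + 3).
Check: Δs_k = 9/(k**2 + 7*k + 12). ✓
Telescope: S(n) = s_(n+1) − s_(2) = 3*(n + 1)/(n + 4) − (6/5) = 9*(n - 1)/(5*(n + 4)).

S(n) = \frac{9 \left(n - 1\right)}{5 \left(n + 4\right)}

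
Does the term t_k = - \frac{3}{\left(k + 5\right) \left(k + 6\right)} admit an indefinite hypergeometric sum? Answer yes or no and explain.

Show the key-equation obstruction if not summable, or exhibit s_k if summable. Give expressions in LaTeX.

Compute t_(k+1)/t_k: get (k + 5)/(k + 7).
Gosper form: A/B · C(k+1)/C(k) with A=k + 5, B=k + 7, C=1.
Key eq: (k + 5)·f(k+1) = (k + 6)·f(k) + (1).
Bound: deg f ≤ 1.
A polynomial solution: f(k) = k/5.
Get s_k = R·t_k = -3*k/(5*k + 25) with R(k) = B(k−1)f(k)/C(k) = k*(k + 6)/5.
s_(k+1) − s_k = -3/(k**2 + 11*k + 30) = t_k.

Yes. s_k = - \frac{3 k}{5 k + 25}.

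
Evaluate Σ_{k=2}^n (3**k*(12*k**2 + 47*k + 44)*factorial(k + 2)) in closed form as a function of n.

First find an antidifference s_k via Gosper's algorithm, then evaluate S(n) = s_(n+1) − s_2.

S(n) = 12*3**n*n*factorial(n + 3) + 15*3**n*factorial(n + 3) - 1944

r(k) = 3*(12*k**3 + 107*k**2 + 316*k + 309)/(12*k**2 + 47*k + 44) after simplifying.
So A=3*k + 9 and B=1, with C=k**2 + 47*k/12 + 11/3.
Key eq: (3*k + 9)·f(k+1) = (1)·f(k) + (k**2 + 47*k/12 + 11/3).
d = 1 from the (1,0,2) case.
Solving with deg f ≤ 1: f(k) = (4*k + 1)/12.
So s_k = (B(k−1)f/C)·t_k = ((4*k + 1)/(12*k**2 + 47*k + 44))·t_k = 3**k*(4*k + 1)*factorial(k + 2).
Check: Δs_k = 3**k*(12*k**2 + 47*k + 44)*factorial(k + 2). ✓
s_(n+1) = 3**(n + 1)*(4*n + 5)*factorial(n + 3) and s_(2) = 1944, so S(n) = 12*3**n*n*factorial(n + 3) + 15*3**n*factorial(n + 3) - 1944.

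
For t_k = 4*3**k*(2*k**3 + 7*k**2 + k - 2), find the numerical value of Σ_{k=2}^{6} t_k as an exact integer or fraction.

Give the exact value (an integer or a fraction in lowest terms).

The ratio is 3*(2*k**3 + 13*k**2 + 21*k + 8)/(2*k**3 + 7*k**2 + k - 2).
So A=3 and B=1, with C=k**3 + 7*k**2/2 + k/2 - 1.
f must satisfy (3)·f(k+1) − (1)·f(k) = k**3 + 7*k**2/2 + k/2 - 1.
d = 3 from the (0,0,3) case.
Match coefficients ⇒ f(k) = (2*k**3 - 2*k**2 - 2*k + 1)/4.
R(k) = B(k−1)·f(k)/C(k) = (2*k**3 - 2*k**2 - 2*k + 1)/(2*(2*k**3 + 7*k**2 + k - 2)); s_k = R·t_k = 3**k*(4*k**3 - 4*k**2 - 4*k + 2).
Verify: 4*3**k*(2*k**3 + 7*k**2 + k - 2) matches t_k.
Evaluate s at k=7 and k=2: 2515050 and 90; difference 2514960.

Σ = 2514960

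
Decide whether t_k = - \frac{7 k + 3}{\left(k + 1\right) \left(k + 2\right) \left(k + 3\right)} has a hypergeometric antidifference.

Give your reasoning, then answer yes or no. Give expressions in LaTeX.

Compute t_(k+1)/t_k: get (k + 1)*(7*k + 10)/((k + 4)*(7*k + 3)).
Take A(k)=k + 1, B(k)=k + 4, C(k)=k + 3/7.
Key eq: (k + 1)·f(k+1) = (k + 3)·f(k) + (k + 3/7).
Degrees (1,1,1) ⇒ d ≤ 2.
A polynomial solution: f(k) = k*(5*k + 1)/14.
Certificate R = B(k−1)f/C = k*(k + 3)*(5*k + 1)/(2*(7*k + 3)) gives s_k = k*(-5*k - 1)/(2*(k + 1)*(k + 2)).
s_(k+1) − s_k = (-7*k - 3)/(k**3 + 6*k**2 + 11*k + 6) = t_k.

Yes. s_k = \frac{k \left(- 5 k - 1\right)}{2 \left(k + 1\right) \left(k + 2\right)}.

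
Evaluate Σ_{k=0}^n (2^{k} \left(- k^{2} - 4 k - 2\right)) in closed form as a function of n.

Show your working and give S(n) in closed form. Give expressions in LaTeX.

The ratio is 2*(k**2 + 6*k + 7)/(k**2 + 4*k + 2).
So A=2 and B=1, with C=k**2 + 4*k + 2.
f must satisfy (2)·f(k+1) − (1)·f(k) = k**2 + 4*k + 2.
deg f ≤ 2 (via 0,0,2).
Solving with deg f ≤ 2: f(k) = k**2.
Then R = B(k−1)f/C = k**2/(k**2 + 4*k + 2), so s_k = R(k)·t_k = -2**k*k**2.
s_(k+1) − s_k = 2**k*(k**2 - 2*(k + 1)**2) = t_k.
s_(n+1) = 2**(n + 1)*(-n**2 - 2*n - 1) and s_(0) = 0, so S(n) = 2**(n + 1)*(-n**2 - 2*n - 1).

S(n) = 2^{n + 1} \left(- n^{2} - 2 n - 1\right)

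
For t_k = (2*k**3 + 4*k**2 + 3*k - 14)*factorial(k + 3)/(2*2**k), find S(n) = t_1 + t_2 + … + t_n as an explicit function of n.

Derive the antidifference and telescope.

S(n) = 60 + n**2*factorial(n + 4)/2**n - 5*factorial(n + 4)/(2*2**n)

The ratio is (2*k**4 + 18*k**3 + 57*k**2 + 63*k - 20)/(2*(2*k**3 + 4*k**2 + 3*k - 14)).
A = k/2 + 2, B = 1, C = k**3 + 2*k**2 + 3*k/2 - 7.
Set up (k/2 + 2)·f(k+1) − (1)·f(k) − (k**3 + 2*k**2 + 3*k/2 - 7) = 0.
Degrees (1,0,3) ⇒ d ≤ 2.
Solve for f: f(k) = 2*k**2 - 4*k - 3 (degree 2 ≤ 2).
R(k) = B(k−1)·f(k)/C(k) = 2*(2*k**2 - 4*k - 3)/(2*k**3 + 4*k**2 + 3*k - 14); s_k = R·t_k = (2*k**2 - 4*k - 3)*factorial(k + 3)/2**k.
s_(k+1) − s_k = (2*k**3 + 4*k**2 + 3*k - 14)*factorial(k + 3)/(2*2**k) = t_k.
s_(n+1) = 2**(-n - 1)*(2*n**2 - 5)*factorial(n + 4) and s_(1) = -60, so S(n) = 60 + n**2*factorial(n + 4)/2**n - 5*factorial(n + 4)/(2*2**n).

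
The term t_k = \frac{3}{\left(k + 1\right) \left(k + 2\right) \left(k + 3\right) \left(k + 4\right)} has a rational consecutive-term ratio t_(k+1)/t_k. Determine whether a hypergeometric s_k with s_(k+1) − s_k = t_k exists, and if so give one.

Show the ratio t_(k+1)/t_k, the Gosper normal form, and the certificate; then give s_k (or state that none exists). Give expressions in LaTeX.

t_(k+1)/t_k = (k + 1)/(k + 5).
So A=k + 1 and B=k + 5, with C=1.
Set up (k + 1)·f(k+1) − (k + 4)·f(k) − (1) = 0.
From deg A=1, deg B=1, deg C=0: d=3.
Solve for f: f(k) = k*(k**2 + 6*k + 11)/18 (degree 3 ≤ 3).
R(k) = B(k−1)·f(k)/C(k) = k*(k + 4)*(k**2 + 6*k + 11)/18; s_k = R·t_k = k*(k**2 + 6*k + 11)/(6*(k + 1)*(k + 2)*(k + 3)).
Check: Δs_k = 3/(k**4 + 10*k**3 + 35*k**2 + 50*k + 24). ✓

s_k = \frac{k \left(k^{2} + 6 k + 11\right)}{6 \left(k + 1\right) \left(k + 2\right) \left(k + 3\right)}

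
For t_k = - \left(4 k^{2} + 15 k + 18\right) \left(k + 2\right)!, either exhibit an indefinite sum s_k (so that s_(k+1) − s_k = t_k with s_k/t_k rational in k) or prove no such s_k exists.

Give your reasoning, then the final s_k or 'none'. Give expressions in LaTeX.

t_(k+1)/t_k = (k + 3)*(15*k + 4*(k + 1)**2 + 33)/(4*k**2 + 15*k + 18).
Take A(k)=k + 3, B(k)=1, C(k)=k**2 + 15*k/4 + 9/2.
f must satisfy (k + 3)·f(k+1) − (1)·f(k) = k**2 + 15*k/4 + 9/2.
Bound: deg f ≤ 1.
Solve for f: f(k) = (4*k + 3)/4 (degree 1 ≤ 1).
So s_k = (B(k−1)f/C)·t_k = ((4*k + 3)/(4*k**2 + 15*k + 18))·t_k = -(4*k + 3)*factorial(k + 2).
Check: Δs_k = -(4*k**2 + 15*k + 18)*factorial(k + 2). ✓

s_k = - \left(4 k + 3\right) \left(k + 2\right)!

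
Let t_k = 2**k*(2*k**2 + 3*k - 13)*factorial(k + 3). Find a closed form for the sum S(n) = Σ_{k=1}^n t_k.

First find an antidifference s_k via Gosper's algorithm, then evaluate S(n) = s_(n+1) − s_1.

S(n) = 2*2**n*n*factorial(n + 4) - 4*2**n*factorial(n + 4) + 96

r(k) = 2*(2*k**3 + 15*k**2 + 20*k - 32)/(2*k**2 + 3*k - 13) after simplifying.
Factor: A=2*k + 8; B=1; C=k**2 + 3*k/2 - 13/2.
f must satisfy (2*k + 8)·f(k+1) − (1)·f(k) = k**2 + 3*k/2 - 13/2.
d = 1 from the (1,0,2) case.
A polynomial solution: f(k) = (k - 3)/2.
Certificate R = B(k−1)f/C = (k - 3)/(2*k**2 + 3*k - 13) gives s_k = 2**k*(k - 3)*factorial(k + 3).
Δs = 2**k*(2*k**2 + 3*k - 13)*factorial(k + 3), as required.
Evaluate: s_(n+1) = 2**(n + 1)*(n - 2)*factorial(n + 4); subtract s_(1) = -96 ⇒ S(n) = 2*2**n*n*factorial(n + 4) - 4*2**n*factorial(n + 4) + 96.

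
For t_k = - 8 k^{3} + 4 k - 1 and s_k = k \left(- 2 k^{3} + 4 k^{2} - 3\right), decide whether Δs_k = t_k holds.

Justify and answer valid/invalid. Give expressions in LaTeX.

valid; difference matches t_k

s_(k+1) = -2*k**4 - 4*k**3 + k - 1
s_(k+1) − s_k = -8*k**3 + 4*k - 1
(s_(k+1) − s_k) − t_k = 0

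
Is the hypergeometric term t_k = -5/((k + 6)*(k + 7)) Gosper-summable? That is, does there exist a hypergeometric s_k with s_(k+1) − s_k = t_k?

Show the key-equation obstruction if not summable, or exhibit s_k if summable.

Ratio r(k) = (k + 6)/(k + 8).
Factor: A=k + 6; B=k + 8; C=1.
Key eq: (k + 6)·f(k+1) = (k + 7)·f(k) + (1).
From deg A=1, deg B=1, deg C=0: d=1.
Solving with deg f ≤ 1: f(k) = k/6.
Get s_k = R·t_k = -5*k/(6*k + 36) with R(k) = B(k−1)f(k)/C(k) = k*(k + 7)/6.
s_(k+1) − s_k = -5/(k**2 + 13*k + 42) = t_k.

Yes. s_k = -5*k/(6*k + 36).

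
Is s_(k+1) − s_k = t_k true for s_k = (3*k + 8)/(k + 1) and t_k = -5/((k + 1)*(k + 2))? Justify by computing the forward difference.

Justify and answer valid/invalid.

valid (s_(k+1) − s_k reduces to t_k)

s_(k+1) = (3*k + 11)/(k + 2)
s_(k+1) − s_k = -5/(k**2 + 3*k + 2)
(s_(k+1) − s_k) − t_k = 0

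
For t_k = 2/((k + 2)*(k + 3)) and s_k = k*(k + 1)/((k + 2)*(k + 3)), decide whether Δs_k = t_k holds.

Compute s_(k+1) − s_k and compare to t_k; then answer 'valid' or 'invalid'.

Invalid: residual 2*(k - 2)/(k**3 + 9*k**2 + 26*k + 24) ≠ 0.

s_(k+1) = (k + 1)*(k + 2)/((k + 3)*(k + 4))
s_(k+1) − s_k = 4*(k + 1)/(k**3 + 9*k**2 + 26*k + 24)
(s_(k+1) − s_k) − t_k = 2*(k - 2)/(k**3 + 9*k**2 + 26*k + 24)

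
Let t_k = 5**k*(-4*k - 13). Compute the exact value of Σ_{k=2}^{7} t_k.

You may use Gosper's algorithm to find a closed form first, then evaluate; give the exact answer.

Σ = -3906150

Ratio r(k) = 5*(4*k + 17)/(4*k + 13).
Take A(k)=5, B(k)=1, C(k)=k + 13/4.
Solve (5)·f(k+1) − (1)·f(k) = k + 13/4.
From deg A=0, deg B=0, deg C=1: d=1.
Match coefficients ⇒ f(k) = (k + 2)/4.
R(k) = B(k−1)·f(k)/C(k) = (k + 2)/(4*k + 13); s_k = R·t_k = 5**k*(-k - 2).
Check: Δs_k = 5**k*(-4*k - 13). ✓
Telescoping: Σ = s_(8) − s_(2) = -3906250 − (-100) = -3906150.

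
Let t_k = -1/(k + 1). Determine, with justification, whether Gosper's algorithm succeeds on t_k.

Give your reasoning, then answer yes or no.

No — key equation has no polynomial f.

The ratio is (k + 1)/(k + 2).
So A=k + 1 and B=k + 2, with C=1.
Need (k + 1)·f(k+1) − (k + 1)·f(k) = 1.
From deg A=1, deg B=1, deg C=0: d=0.
f = c0 ⇒ A·f(k+1) − B(k−1)·f(k) − C = -1. The system {-1 = 0} is inconsistent; no antidifference.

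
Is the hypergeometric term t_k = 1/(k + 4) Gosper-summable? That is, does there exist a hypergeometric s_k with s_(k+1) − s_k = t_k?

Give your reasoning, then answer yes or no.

No — the linear system for f has no solution.

Step 1: r(k) = (k + 4)/(k + 5).
So A=k + 4 and B=k + 5, with C=1.
Need (k + 4)·f(k+1) − (k + 4)·f(k) = 1.
d = 0 from the (1,1,0) case.
Put f(k) = c0: A·f(k+1) − B(k−1)·f(k) − C = -1; need -1 = 0 — inconsistent ⇒ no f, not summable.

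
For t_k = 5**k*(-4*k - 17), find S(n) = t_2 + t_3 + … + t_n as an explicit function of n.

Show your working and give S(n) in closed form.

r(k) = 5*(4*k + 21)/(4*k + 17) after simplifying.
Gosper form: A/B · C(k+1)/C(k) with A=5, B=1, C=k + 17/4.
Solve (5)·f(k+1) − (1)·f(k) = k + 17/4.
d = 1 from the (0,0,1) case.
Solving with deg f ≤ 1: f(k) = (k + 3)/4.
So s_k = (B(k−1)f/C)·t_k = ((k + 3)/(4*k + 17))·t_k = 5**k*(-k - 3).
Verify: 5**k*(-4*k - 17) matches t_k.
s_(n+1) = 5**(n + 1)*(-n - 4) and s_(2) = -125, so S(n) = -5*5**n*n - 20*5**n + 125.

S(n) = -5*5**n*n - 20*5**n + 125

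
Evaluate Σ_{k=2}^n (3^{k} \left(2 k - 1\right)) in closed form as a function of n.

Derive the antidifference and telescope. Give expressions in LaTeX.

S(n) = 3^{n + 1} \left(n - 1\right)

Compute t_(k+1)/t_k: get 3*(2*k + 1)/(2*k - 1).
A = 3, B = 1, C = k - 1/2.
Set up (3)·f(k+1) − (1)·f(k) − (k - 1/2) = 0.
d = 1 from the (0,0,1) case.
A polynomial solution: f(k) = (k - 2)/2.
Then R = B(k−1)f/C = (k - 2)/(2*k - 1), so s_k = R(k)·t_k = 3**k*(k - 2).
Check: Δs_k = 3**k*(2*k - 1). ✓
Σ_(k=2)^n t_k = s_(n+1) − s_(2) = (3**(n + 1)*(n - 1)) − (0), i.e. 3**(n + 1)*(n - 1).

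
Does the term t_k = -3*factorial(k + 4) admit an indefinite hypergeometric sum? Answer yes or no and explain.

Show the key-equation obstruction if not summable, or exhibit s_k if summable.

No — negative degree bound, so no certificate f.

Step 1: r(k) = k + 5.
Gosper form: A/B · C(k+1)/C(k) with A=k + 5, B=1, C=1.
f must satisfy (k + 5)·f(k+1) − (1)·f(k) = 1.
deg f ≤ -1 (via 1,0,0).
deg f ≤ -1 is impossible — no certificate.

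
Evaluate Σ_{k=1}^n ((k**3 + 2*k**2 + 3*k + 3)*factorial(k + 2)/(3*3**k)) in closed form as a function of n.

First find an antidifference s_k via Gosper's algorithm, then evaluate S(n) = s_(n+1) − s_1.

S(n) = (18*3**n + n**5*factorial(n) + 8*n**4*factorial(n) + 20*n**3*factorial(n) + 10*n**2*factorial(n) - 21*n*factorial(n) - 18*factorial(n))/(3*3**n)

Step 1: r(k) = (k**4 + 8*k**3 + 25*k**2 + 39*k + 27)/(3*(k**3 + 2*k**2 + 3*k + 3)).
Gosper form: A/B · C(k+1)/C(k) with A=k/3 + 1, B=1, C=k**3 + 2*k**2 + 3*k + 3.
Need (k/3 + 1)·f(k+1) − (1)·f(k) = k**3 + 2*k**2 + 3*k + 3.
deg f ≤ 2 (via 1,0,3).
Solve for f: f(k) = 3*(k - 2)*(k + 2) (degree 2 ≤ 2).
So s_k = (B(k−1)f/C)·t_k = (3*(k - 2)*(k + 2)/(k**3 + 2*k**2 + 3*k + 3))·t_k = (k - 2)*(k + 2)*factorial(k + 2)/3**k.
s_(k+1) − s_k = (k**3 + 2*k**2 + 3*k + 3)*factorial(k + 2)/(3*3**k) = t_k.
Σ_(k=1)^n t_k = s_(n+1) − s_(1) = (3**(-n - 1)*(n - 1)*(n + 3)*factorial(n + 3)) − (-6), i.e. (18*3**n + n**5*factorial(n) + 8*n**4*factorial(n) + 20*n**3*factorial(n) + 10*n**2*factorial(n) - 21*n*factorial(n) - 18*factorial(n))/(3*3**n).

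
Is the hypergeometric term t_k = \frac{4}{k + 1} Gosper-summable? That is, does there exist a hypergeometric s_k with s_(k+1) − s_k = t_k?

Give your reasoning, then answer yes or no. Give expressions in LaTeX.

No. Not Gosper-summable.

The ratio is (k + 1)/(k + 2).
Gosper form: A/B · C(k+1)/C(k) with A=k + 1, B=k + 2, C=1.
f must satisfy (k + 1)·f(k+1) − (k + 1)·f(k) = 1.
deg f ≤ 0 (via 1,1,0).
Write f(k) = c0. Then LHS − RHS = -1, requiring -1 = 0: contradictory. No certificate.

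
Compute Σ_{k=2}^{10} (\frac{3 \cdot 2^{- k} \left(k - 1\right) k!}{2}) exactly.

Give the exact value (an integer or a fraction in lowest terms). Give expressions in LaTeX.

The ratio is k*(k + 1)/(2*(k - 1)).
A = k/2 + 1/2, B = 1, C = k - 1.
Set up (k/2 + 1/2)·f(k+1) − (1)·f(k) − (k - 1) = 0.
deg f ≤ 0 (via 1,0,1).
Solving with deg f ≤ 0: f(k) = 2.
R(k) = B(k−1)·f(k)/C(k) = 2/(k - 1); s_k = R·t_k = 3*factorial(k)/2**k.
Verify: 3*(k - 1)*factorial(k)/(2*2**k) matches t_k.
Telescoping: Σ = s_(11) − s_(2) = 467775/8 − (3/2) = 467763/8.

Σ = 467763/8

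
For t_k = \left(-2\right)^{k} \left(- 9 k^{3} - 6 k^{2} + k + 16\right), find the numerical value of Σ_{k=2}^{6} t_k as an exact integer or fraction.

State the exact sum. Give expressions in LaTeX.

Σ = -105224

t_(k+1)/t_k = 2*(-9*k**3 - 33*k**2 - 38*k + 2)/(9*k**3 + 6*k**2 - k - 16).
Take A(k)=-2, B(k)=1, C(k)=k**3 + 2*k**2/3 - k/9 - 16/9.
Solve (-2)·f(k+1) − (1)·f(k) = k**3 + 2*k**2/3 - k/9 - 16/9.
Degrees (0,0,3) ⇒ d ≤ 3.
Solve for f: f(k) = -(3*k**3 - 4*k**2 - k - 4)/9 (degree 3 ≤ 3).
Certificate R = B(k−1)f/C = -(3*k**3 - 4*k**2 - k - 4)/(9*k**3 + 6*k**2 - k - 16) gives s_k = (-2)**k*(3*k**3 - 4*k**2 - k - 4).
Δs = (-2)**k*(-9*k**3 - 6*k**2 + k + 16), as required.
Telescoping: Σ = s_(7) − s_(2) = -105216 − (8) = -105224.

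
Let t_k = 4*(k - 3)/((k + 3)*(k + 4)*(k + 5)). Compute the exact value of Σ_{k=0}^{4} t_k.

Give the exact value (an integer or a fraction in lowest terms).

Compute t_(k+1)/t_k: get (k - 2)*(k + 3)/((k - 3)*(k + 6)).
Take A(k)=k + 3, B(k)=k + 6, C(k)=k - 3.
Set up (k + 3)·f(k+1) − (k + 5)·f(k) − (k - 3) = 0.
From deg A=1, deg B=1, deg C=1: d=2.
A polynomial solution: f(k) = -k.
Get s_k = R·t_k = -4*k/((k + 3)*(k + 4)) with R(k) = B(k−1)f(k)/C(k) = -k*(k + 5)/(k - 3).
s_(k+1) − s_k = 4*(k - 3)/(k**3 + 12*k**2 + 47*k + 60) = t_k.
Telescoping: Σ = s_(5) − s_(0) = -5/18 − (0) = -5/18.

Σ = -5/18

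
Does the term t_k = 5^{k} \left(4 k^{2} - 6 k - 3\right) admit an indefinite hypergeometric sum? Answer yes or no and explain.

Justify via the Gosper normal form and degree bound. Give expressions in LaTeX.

Yes. s_k = 5^{k} \left(k^{2} - 4 k + 3\right).

Step 1: r(k) = 5*(4*k**2 + 2*k - 5)/(4*k**2 - 6*k - 3).
Gosper form: A/B · C(k+1)/C(k) with A=5, B=1, C=k**2 - 3*k/2 - 3/4.
Need (5)·f(k+1) − (1)·f(k) = k**2 - 3*k/2 - 3/4.
d = 2 from the (0,0,2) case.
Solve for f: f(k) = (k - 3)*(k - 1)/4 (degree 2 ≤ 2).
Then R = B(k−1)f/C = (k - 3)*(k - 1)/(4*k**2 - 6*k - 3), so s_k = R(k)·t_k = 5**k*(k**2 - 4*k + 3).
Δs = 5**k*(4*k**2 - 6*k - 3), as required.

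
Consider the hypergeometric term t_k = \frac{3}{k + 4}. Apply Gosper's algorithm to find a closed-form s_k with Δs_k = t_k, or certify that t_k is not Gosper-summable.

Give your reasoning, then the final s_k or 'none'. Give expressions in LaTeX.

Compute t_(k+1)/t_k: get (k + 4)/(k + 5).
Normal form (A,B,C) = (k + 4, k + 5, 1).
f must satisfy (k + 4)·f(k+1) − (k + 4)·f(k) = 1.
Bound: deg f ≤ 0.
Put f(k) = c0: A·f(k+1) − B(k−1)·f(k) − C = -1; need -1 = 0 — inconsistent ⇒ no f, not summable.

none — t_k is not Gosper-summable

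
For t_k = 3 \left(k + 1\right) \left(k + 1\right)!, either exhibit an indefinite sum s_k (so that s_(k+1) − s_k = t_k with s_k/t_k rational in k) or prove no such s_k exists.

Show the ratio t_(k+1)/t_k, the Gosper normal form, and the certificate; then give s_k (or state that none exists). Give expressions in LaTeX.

r(k) = (k + 2)**2/(k + 1) after simplifying.
Normal form (A,B,C) = (k + 2, 1, k + 1).
f must satisfy (k + 2)·f(k+1) − (1)·f(k) = k + 1.
deg f ≤ 0 (via 1,0,1).
Solving with deg f ≤ 0: f(k) = 1.
Get s_k = R·t_k = 3*factorial(k + 1) with R(k) = B(k−1)f(k)/C(k) = 1/(k + 1).
s_(k+1) − s_k = 3*(k + 1)*factorial(k + 1) = t_k.

s_k = 3 \left(k + 1\right)!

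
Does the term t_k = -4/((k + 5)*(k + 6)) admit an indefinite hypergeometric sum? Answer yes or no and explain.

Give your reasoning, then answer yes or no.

t_(k+1)/t_k = (k + 5)/(k + 7).
Take A(k)=k + 5, B(k)=k + 7, C(k)=1.
Key eq: (k + 5)·f(k+1) = (k + 6)·f(k) + (1).
deg f ≤ 1 (via 1,1,0).
Match coefficients ⇒ f(k) = k/5.
R(k) = B(k−1)·f(k)/C(k) = k*(k + 6)/5; s_k = R·t_k = -4*k/(5*k + 25).
Check: Δs_k = -4/(k**2 + 11*k + 30). ✓

Yes. s_k = -4*k/(5*k + 25).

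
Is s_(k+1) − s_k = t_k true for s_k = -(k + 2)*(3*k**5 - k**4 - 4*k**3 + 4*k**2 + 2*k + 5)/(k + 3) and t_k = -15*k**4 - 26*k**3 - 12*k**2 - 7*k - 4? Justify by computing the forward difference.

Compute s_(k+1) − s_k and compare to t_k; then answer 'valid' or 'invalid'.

s_(k+1) = (-3*k**6 - 23*k**5 - 64*k**4 - 82*k**3 - 57*k**2 - 36*k - 27)/(k + 4)
s_(k+1) − s_k = (-15*k**6 - 119*k**5 - 302*k**4 - 309*k**3 - 158*k**2 - 89*k - 41)/(k**2 + 7*k + 12)
(s_(k+1) − s_k) − t_k = (12*k**5 + 72*k**4 + 94*k**3 + 39*k**2 + 23*k + 7)/(k**2 + 7*k + 12)

Invalid: residual (12*k**5 + 72*k**4 + 94*k**3 + 39*k**2 + 23*k + 7)/(k**2 + 7*k + 12) ≠ 0.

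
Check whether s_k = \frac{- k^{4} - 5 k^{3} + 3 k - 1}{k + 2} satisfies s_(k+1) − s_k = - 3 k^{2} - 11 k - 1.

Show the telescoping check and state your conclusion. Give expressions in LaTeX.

Invalid: residual \frac{2 k^{3} + 13 k^{2} + 27 k + 1}{k^{2} + 5 k + 6} ≠ 0.

s_(k+1) = (3*k - (k + 1)**4 - 5*(k + 1)**3 + 2)/(k + 3)
s_(k+1) − s_k = (-3*k**4 - 24*k**3 - 61*k**2 - 44*k - 5)/(k**2 + 5*k + 6)
(s_(k+1) − s_k) − t_k = (2*k**3 + 13*k**2 + 27*k + 1)/(k**2 + 5*k + 6)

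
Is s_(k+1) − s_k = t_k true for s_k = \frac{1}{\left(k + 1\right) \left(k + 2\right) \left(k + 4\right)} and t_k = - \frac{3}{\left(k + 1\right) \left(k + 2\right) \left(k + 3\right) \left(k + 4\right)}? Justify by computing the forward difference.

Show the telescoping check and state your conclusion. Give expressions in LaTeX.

s_(k+1) = 1/((k + 2)*(k + 3)*(k + 5))
s_(k+1) − s_k = ((k + 1)*(k + 4) - (k + 3)*(k + 5))/((k + 1)*(k + 2)*(k + 3)*(k + 4)*(k + 5))
(s_(k+1) − s_k) − t_k = 4/(k**5 + 15*k**4 + 85*k**3 + 225*k**2 + 274*k + 120)

Invalid: residual \frac{4}{k^{5} + 15 k^{4} + 85 k^{3} + 225 k^{2} + 274 k + 120} ≠ 0.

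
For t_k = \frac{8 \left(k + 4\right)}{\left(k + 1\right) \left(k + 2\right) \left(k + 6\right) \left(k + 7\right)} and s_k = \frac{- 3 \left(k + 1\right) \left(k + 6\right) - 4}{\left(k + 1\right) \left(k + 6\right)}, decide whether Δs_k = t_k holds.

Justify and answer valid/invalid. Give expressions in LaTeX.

s_(k+1) = (-3*(k + 2)*(k + 7) - 4)/((k + 2)*(k + 7))
s_(k+1) − s_k = 8*(k + 4)/(k**4 + 16*k**3 + 83*k**2 + 152*k + 84)
(s_(k+1) − s_k) − t_k = 0

valid (s_(k+1) − s_k reduces to t_k)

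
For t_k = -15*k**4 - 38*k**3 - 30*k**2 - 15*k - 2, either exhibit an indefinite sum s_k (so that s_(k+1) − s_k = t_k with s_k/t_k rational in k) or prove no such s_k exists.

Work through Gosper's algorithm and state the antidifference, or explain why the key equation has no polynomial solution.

Ratio r(k) = (15*k**4 + 98*k**3 + 234*k**2 + 249*k + 100)/(15*k**4 + 38*k**3 + 30*k**2 + 15*k + 2).
A = 1, B = 1, C = k**4 + 38*k**3/15 + 2*k**2 + k + 2/15.
Key eq: (1)·f(k+1) = (1)·f(k) + (k**4 + 38*k**3/15 + 2*k**2 + k + 2/15).
d = 5 from the (0,0,4) case.
Solve for f: f(k) = k*(3*k**4 + 2*k**3 - 4*k**2 + 2*k - 1)/15 (degree 5 ≤ 5).
Then R = B(k−1)f/C = k*(3*k**4 + 2*k**3 - 4*k**2 + 2*k - 1)/(15*k**4 + 38*k**3 + 30*k**2 + 15*k + 2), so s_k = R(k)·t_k = k*(-3*k**4 - 2*k**3 + 4*k**2 - 2*k + 1).
Check: Δs_k = -15*k**4 - 38*k**3 - 30*k**2 - 15*k - 2. ✓

s_k = k*(-3*k**4 - 2*k**3 + 4*k**2 - 2*k + 1)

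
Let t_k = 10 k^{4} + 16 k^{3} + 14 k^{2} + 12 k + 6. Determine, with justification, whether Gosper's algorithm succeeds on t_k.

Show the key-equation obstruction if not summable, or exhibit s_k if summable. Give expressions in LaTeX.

Ratio r(k) = (5*k**4 + 28*k**3 + 61*k**2 + 64*k + 29)/(5*k**4 + 8*k**3 + 7*k**2 + 6*k + 3).
A = 1, B = 1, C = k**4 + 8*k**3/5 + 7*k**2/5 + 6*k/5 + 3/5.
Key eq: (1)·f(k+1) = (1)·f(k) + (k**4 + 8*k**3/5 + 7*k**2/5 + 6*k/5 + 3/5).
d = 5 from the (0,0,4) case.
Coefficient equations give f(k) = k*(2*k**4 - k**3 + 3*k + 2)/10.
R(k) = B(k−1)·f(k)/C(k) = k*(2*k**4 - k**3 + 3*k + 2)/(2*(5*k**4 + 8*k**3 + 7*k**2 + 6*k + 3)); s_k = R·t_k = k*(2*k**4 - k**3 + 3*k + 2).
Verify: 10*k**4 + 16*k**3 + 14*k**2 + 12*k + 6 matches t_k.

Yes. s_k = k \left(2 k^{4} - k^{3} + 3 k + 2\right).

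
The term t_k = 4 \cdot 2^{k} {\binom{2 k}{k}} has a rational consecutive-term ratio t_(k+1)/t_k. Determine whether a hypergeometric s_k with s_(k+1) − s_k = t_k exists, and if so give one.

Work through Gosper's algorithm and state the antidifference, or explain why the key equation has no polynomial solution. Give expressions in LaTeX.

no hypergeometric antidifference exists

Step 1: r(k) = 4*(2*k + 1)/(k + 1).
Gosper form: A/B · C(k+1)/C(k) with A=8*k + 4, B=k + 1, C=1.
Key eq: (8*k + 4)·f(k+1) = (k)·f(k) + (1).
From deg A=1, deg B=1, deg C=0: d=-1.
Negative degree bound (-1): no f exists, t_k not Gosper-summable.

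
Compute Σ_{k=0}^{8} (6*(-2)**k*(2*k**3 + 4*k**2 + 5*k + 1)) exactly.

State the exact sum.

Σ = 1501182

The ratio is 2*(-2*k**3 - 10*k**2 - 19*k - 12)/(2*k**3 + 4*k**2 + 5*k + 1).
So A=-2 and B=1, with C=k**3 + 2*k**2 + 5*k/2 + 1/2.
f must satisfy (-2)·f(k+1) − (1)·f(k) = k**3 + 2*k**2 + 5*k/2 + 1/2.
deg f ≤ 3 (via 0,0,3).
Solve for f: f(k) = -(2*k**3 + k - 1)/6 (degree 3 ≤ 3).
Then R = B(k−1)f/C = -(2*k**3 + k - 1)/(3*(2*k**3 + 4*k**2 + 5*k + 1)), so s_k = R(k)·t_k = (-2)**(k + 1)*(2*k**3 + k - 1).
Check: Δs_k = 6*(-2)**k*(2*k**3 + 4*k**2 + 5*k + 1). ✓
Σ_(k=0)^(8) t_k = s_(9) − s_(0) = 1501184 − (2) = 1501182.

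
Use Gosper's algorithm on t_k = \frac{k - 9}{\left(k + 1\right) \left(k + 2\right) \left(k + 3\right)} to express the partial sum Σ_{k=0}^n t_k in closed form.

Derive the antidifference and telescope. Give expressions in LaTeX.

S(n) = \frac{- 2 n^{2} - 11 n - 9}{n^{2} + 5 n + 6}

t_(k+1)/t_k = (k - 8)*(k + 1)/((k - 9)*(k + 4)).
Take A(k)=k + 1, B(k)=k + 4, C(k)=k - 9.
Set up (k + 1)·f(k+1) − (k + 3)·f(k) − (k - 9) = 0.
Bound: deg f ≤ 2.
A polynomial solution: f(k) = -k*(2*k + 7).
Then R = B(k−1)f/C = -k*(k + 3)*(2*k + 7)/(k - 9), so s_k = R(k)·t_k = k*(-2*k - 7)/((k + 1)*(k + 2)).
Δs = (k - 9)/(k**3 + 6*k**2 + 11*k + 6), as required.
Evaluate: s_(n+1) = (-2*n**2 - 11*n - 9)/(n**2 + 5*n + 6); subtract s_(0) = 0 ⇒ S(n) = (-2*n**2 - 11*n - 9)/(n**2 + 5*n + 6).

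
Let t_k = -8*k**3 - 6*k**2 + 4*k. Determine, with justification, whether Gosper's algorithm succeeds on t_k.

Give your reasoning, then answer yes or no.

Yes. s_k = k*(-2*k**3 + 2*k**2 + 3*k - 3).

t_(k+1)/t_k = (4*k**3 + 15*k**2 + 16*k + 5)/(k*(4*k**2 + 3*k - 2)).
Normal form (A,B,C) = (1, 1, k**3 + 3*k**2/4 - k/2).
Need (1)·f(k+1) − (1)·f(k) = k**3 + 3*k**2/4 - k/2.
Bound: deg f ≤ 4.
Match coefficients ⇒ f(k) = k*(k - 1)*(2*k**2 - 3)/8.
Then R = B(k−1)f/C = (k - 1)*(2*k**2 - 3)/(2*(4*k**2 + 3*k - 2)), so s_k = R(k)·t_k = k*(-2*k**3 + 2*k**2 + 3*k - 3).
Check: Δs_k = 2*k*(-4*k**2 - 3*k + 2). ✓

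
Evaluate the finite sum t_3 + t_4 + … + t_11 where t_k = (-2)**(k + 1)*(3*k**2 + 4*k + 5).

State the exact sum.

Σ = 1188000

The ratio is 2*(-3*k**2 - 10*k - 12)/(3*k**2 + 4*k + 5).
Factor: A=-2; B=1; C=k**2 + 4*k/3 + 5/3.
Need (-2)·f(k+1) − (1)·f(k) = k**2 + 4*k/3 + 5/3.
Bound: deg f ≤ 2.
Coefficient equations give f(k) = -(k**2 + 1)/3.
Then R = B(k−1)f/C = -(k**2 + 1)/(3*k**2 + 4*k + 5), so s_k = R(k)·t_k = 2*(-2)**k*(k**2 + 1).
Verify: (-2)**(k + 1)*(3*k**2 + 4*k + 5) matches t_k.
Sum = s_(12) − s_(3); s_(12) = 1187840, s_(3) = -160 ⇒ 1188000.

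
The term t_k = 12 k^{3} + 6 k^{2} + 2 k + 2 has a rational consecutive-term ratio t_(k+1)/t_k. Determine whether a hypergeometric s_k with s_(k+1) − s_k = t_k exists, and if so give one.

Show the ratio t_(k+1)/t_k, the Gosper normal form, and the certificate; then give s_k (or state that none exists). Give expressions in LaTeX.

s_k = k \left(3 k^{3} - 4 k^{2} + k + 2\right)

Compute t_(k+1)/t_k: get (6*k**3 + 21*k**2 + 25*k + 11)/(6*k**3 + 3*k**2 + k + 1).
Gosper form: A/B · C(k+1)/C(k) with A=1, B=1, C=k**3 + k**2/2 + k/6 + 1/6.
f must satisfy (1)·f(k+1) − (1)·f(k) = k**3 + k**2/2 + k/6 + 1/6.
Bound: deg f ≤ 4.
A polynomial solution: f(k) = k*(3*k**3 - 4*k**2 + k + 2)/12.
Get s_k = R·t_k = k*(3*k**3 - 4*k**2 + k + 2) with R(k) = B(k−1)f(k)/C(k) = k*(3*k**3 - 4*k**2 + k + 2)/(2*(6*k**3 + 3*k**2 + k + 1)).
Verify: 12*k**3 + 6*k**2 + 2*k + 2 matches t_k.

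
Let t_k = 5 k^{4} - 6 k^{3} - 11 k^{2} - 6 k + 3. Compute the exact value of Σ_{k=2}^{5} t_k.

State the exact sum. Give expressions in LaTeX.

Step 1: r(k) = (5*k**4 + 14*k**3 + k**2 - 26*k - 15)/(5*k**4 - 6*k**3 - 11*k**2 - 6*k + 3).
Normal form (A,B,C) = (1, 1, k**4 - 6*k**3/5 - 11*k**2/5 - 6*k/5 + 3/5).
Set up (1)·f(k+1) − (1)·f(k) − (k**4 - 6*k**3/5 - 11*k**2/5 - 6*k/5 + 3/5) = 0.
d = 5 from the (0,0,4) case.
Match coefficients ⇒ f(k) = k*(k**4 - 4*k**3 + k**2 + k + 4)/5.
R(k) = B(k−1)·f(k)/C(k) = k*(k**4 - 4*k**3 + k**2 + k + 4)/(5*k**4 - 6*k**3 - 11*k**2 - 6*k + 3); s_k = R·t_k = k*(k**4 - 4*k**3 + k**2 + k + 4).
Check: Δs_k = 5*k**4 - 6*k**3 - 11*k**2 - 6*k + 3. ✓
Σ_(k=2)^(5) t_k = s_(6) − s_(2) = 2868 − (-12) = 2880.

Σ = 2880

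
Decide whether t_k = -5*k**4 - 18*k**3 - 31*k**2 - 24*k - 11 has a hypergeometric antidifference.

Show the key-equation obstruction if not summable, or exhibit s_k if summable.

Yes. s_k = k*(-k**4 - 2*k**3 - 3*k**2 - k - 4).

Step 1: r(k) = (5*k**4 + 38*k**3 + 115*k**2 + 160*k + 89)/(5*k**4 + 18*k**3 + 31*k**2 + 24*k + 11).
Take A(k)=1, B(k)=1, C(k)=k**4 + 18*k**3/5 + 31*k**2/5 + 24*k/5 + 11/5.
f must satisfy (1)·f(k+1) − (1)·f(k) = k**4 + 18*k**3/5 + 31*k**2/5 + 24*k/5 + 11/5.
Degrees (0,0,4) ⇒ d ≤ 5.
A polynomial solution: f(k) = k*(k**4 + 2*k**3 + 3*k**2 + k + 4)/5.
Then R = B(k−1)f/C = k*(k**4 + 2*k**3 + 3*k**2 + k + 4)/(5*k**4 + 18*k**3 + 31*k**2 + 24*k + 11), so s_k = R(k)·t_k = k*(-k**4 - 2*k**3 - 3*k**2 - k - 4).
Check: Δs_k = -5*k**4 - 18*k**3 - 31*k**2 - 24*k - 11. ✓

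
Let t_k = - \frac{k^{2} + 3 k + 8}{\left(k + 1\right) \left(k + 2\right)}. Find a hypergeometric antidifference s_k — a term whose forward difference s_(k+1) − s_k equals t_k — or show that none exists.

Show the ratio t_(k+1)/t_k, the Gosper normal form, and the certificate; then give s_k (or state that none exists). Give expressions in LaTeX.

s_k = \frac{k \left(- k - 7\right)}{k + 1}

r(k) = (k + 1)*(3*k + (k + 1)**2 + 11)/((k + 3)*(k**2 + 3*k + 8)) after simplifying.
Factor: A=k + 1; B=k + 3; C=k**2 + 3*k + 8.
f must satisfy (k + 1)·f(k+1) − (k + 2)·f(k) = k**2 + 3*k + 8.
Bound: deg f ≤ 2.
A polynomial solution: f(k) = k*(k + 7).
Then R = B(k−1)f/C = k*(k + 2)*(k + 7)/(k**2 + 3*k + 8), so s_k = R(k)·t_k = k*(-k - 7)/(k + 1).
Verify: (-k**2 - 3*k - 8)/(k**2 + 3*k + 2) matches t_k.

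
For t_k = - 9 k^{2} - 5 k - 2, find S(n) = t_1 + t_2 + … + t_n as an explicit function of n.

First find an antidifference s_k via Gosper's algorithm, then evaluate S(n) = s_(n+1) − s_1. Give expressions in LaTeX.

S(n) = n \left(- 3 n^{2} - 7 n - 6\right)

Compute t_(k+1)/t_k: get (9*k**2 + 23*k + 16)/(9*k**2 + 5*k + 2).
Normal form (A,B,C) = (1, 1, k**2 + 5*k/9 + 2/9).
f must satisfy (1)·f(k+1) − (1)·f(k) = k**2 + 5*k/9 + 2/9.
Degrees (0,0,2) ⇒ d ≤ 3.
Solving with deg f ≤ 3: f(k) = k*(3*k**2 - 2*k + 1)/9.
Get s_k = R·t_k = k*(-3*k**2 + 2*k - 1) with R(k) = B(k−1)f(k)/C(k) = k*(3*k**2 - 2*k + 1)/(9*k**2 + 5*k + 2).
s_(k+1) − s_k = -9*k**2 - 5*k - 2 = t_k.
Telescope: S(n) = s_(n+1) − s_(1) = -3*n**3 - 7*n**2 - 6*n - 2 − (-2) = n*(-3*n**2 - 7*n - 6).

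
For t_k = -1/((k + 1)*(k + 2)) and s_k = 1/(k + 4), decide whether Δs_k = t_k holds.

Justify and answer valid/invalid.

s_(k+1) = 1/(k + 5)
s_(k+1) − s_k = -1/((k + 4)*(k + 5))
(s_(k+1) − s_k) − t_k = 6*(k + 3)/(k**4 + 12*k**3 + 49*k**2 + 78*k + 40)

Invalid: residual 6*(k + 3)/(k**4 + 12*k**3 + 49*k**2 + 78*k + 40) ≠ 0.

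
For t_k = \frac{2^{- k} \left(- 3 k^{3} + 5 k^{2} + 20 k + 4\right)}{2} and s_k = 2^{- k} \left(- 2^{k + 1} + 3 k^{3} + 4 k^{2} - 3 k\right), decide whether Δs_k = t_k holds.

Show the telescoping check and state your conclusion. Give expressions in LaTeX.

Valid — Δs_k = t_k.

s_(k+1) = (-4*2**k + 3*k**3 + 13*k**2 + 14*k + 4)/(2*2**k)
s_(k+1) − s_k = (-3*k**3 + 5*k**2 + 20*k + 4)/(2*2**k)
(s_(k+1) − s_k) − t_k = 0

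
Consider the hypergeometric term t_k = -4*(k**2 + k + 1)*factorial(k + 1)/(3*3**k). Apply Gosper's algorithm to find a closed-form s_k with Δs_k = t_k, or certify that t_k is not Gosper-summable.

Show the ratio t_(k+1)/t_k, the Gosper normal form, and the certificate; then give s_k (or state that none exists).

s_k = -4*(k + 1)*factorial(k + 1)/3**k

The ratio is (k + 2)*(k + (k + 1)**2 + 2)/(3*(k**2 + k + 1)).
Gosper form: A/B · C(k+1)/C(k) with A=k/3 + 2/3, B=1, C=k**2 + k + 1.
Need (k/3 + 2/3)·f(k+1) − (1)·f(k) = k**2 + k + 1.
From deg A=1, deg B=0, deg C=2: d=1.
Solving with deg f ≤ 1: f(k) = 3*(k + 1).
Certificate R = B(k−1)f/C = 3*(k + 1)/(k**2 + k + 1) gives s_k = -4*(k + 1)*factorial(k + 1)/3**k.
s_(k+1) − s_k = -4*(k**2 + k + 1)*factorial(k + 1)/(3*3**k) = t_k.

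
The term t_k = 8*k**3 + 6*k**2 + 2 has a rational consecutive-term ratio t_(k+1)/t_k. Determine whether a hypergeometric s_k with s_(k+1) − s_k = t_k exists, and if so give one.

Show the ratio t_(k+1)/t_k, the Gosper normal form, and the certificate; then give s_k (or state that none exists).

s_k = k*(2*k**3 - 2*k**2 - k + 3)

t_(k+1)/t_k = (4*(k + 1)**3 + 3*(k + 1)**2 + 1)/(4*k**3 + 3*k**2 + 1).
So A=1 and B=1, with C=k**3 + 3*k**2/4 + 1/4.
Key eq: (1)·f(k+1) = (1)·f(k) + (k**3 + 3*k**2/4 + 1/4).
deg f ≤ 4 (via 0,0,3).
Coefficient equations give f(k) = k*(k + 1)*(2*k**2 - 4*k + 3)/8.
So s_k = (B(k−1)f/C)·t_k = (k*(2*k**2 - 4*k + 3)/(2*(4*k**2 - k + 1)))·t_k = k*(2*k**3 - 2*k**2 - k + 3).
s_(k+1) − s_k = 8*k**3 + 6*k**2 + 2 = t_k.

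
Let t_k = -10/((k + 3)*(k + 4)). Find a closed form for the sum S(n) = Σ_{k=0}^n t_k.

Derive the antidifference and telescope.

t_(k+1)/t_k = (k + 3)/(k + 5).
A = k + 3, B = k + 5, C = 1.
Need (k + 3)·f(k+1) − (k + 4)·f(k) = 1.
Degrees (1,1,0) ⇒ d ≤ 1.
Coefficient equations give f(k) = k/3.
Then R = B(k−1)f/C = k*(k + 4)/3, so s_k = R(k)·t_k = -10*k/(3*k + 9).
Check: Δs_k = -10/(k**2 + 7*k + 12). ✓
s_(n+1) = 10*(-n - 1)/(3*(n + 4)) and s_(0) = 0, so S(n) = 10*(-n - 1)/(3*(n + 4)).

S(n) = 10*(-n - 1)/(3*(n + 4))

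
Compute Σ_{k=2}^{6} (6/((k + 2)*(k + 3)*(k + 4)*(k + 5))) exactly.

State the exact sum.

Σ = 29/1980

r(k) = (k + 2)/(k + 6) after simplifying.
So A=k + 2 and B=k + 6, with C=1.
Solve (k + 2)·f(k+1) − (k + 5)·f(k) = 1.
Bound: deg f ≤ 3.
A polynomial solution: f(k) = k*(k**2 + 9*k + 26)/72.
Certificate R = B(k−1)f/C = k*(k + 5)*(k**2 + 9*k + 26)/72 gives s_k = k*(k**2 + 9*k + 26)/(12*(k + 2)*(k + 3)*(k + 4)).
Check: Δs_k = 6/(k**4 + 14*k**3 + 71*k**2 + 154*k + 120). ✓
Σ_(k=2)^(6) t_k = s_(7) − s_(2) = 161/1980 − (1/15) = 29/1980.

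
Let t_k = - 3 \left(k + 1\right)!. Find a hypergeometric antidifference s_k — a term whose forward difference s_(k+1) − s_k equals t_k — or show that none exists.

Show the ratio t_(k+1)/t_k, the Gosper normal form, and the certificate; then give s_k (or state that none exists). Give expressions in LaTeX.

not Gosper-summable; s_k does not exist

The ratio is k + 2.
Factor: A=k + 2; B=1; C=1.
f must satisfy (k + 2)·f(k+1) − (1)·f(k) = 1.
Degrees (1,0,0) ⇒ d ≤ -1.
Negative degree bound (-1): no f exists, t_k not Gosper-summable.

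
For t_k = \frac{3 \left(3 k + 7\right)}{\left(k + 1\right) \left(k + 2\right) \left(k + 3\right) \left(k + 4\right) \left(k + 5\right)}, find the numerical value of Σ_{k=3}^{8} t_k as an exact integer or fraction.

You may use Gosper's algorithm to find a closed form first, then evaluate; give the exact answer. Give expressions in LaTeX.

Σ = 29/1820

Ratio r(k) = (k + 1)*(3*k + 10)/((k + 6)*(3*k + 7)).
Gosper form: A/B · C(k+1)/C(k) with A=k + 1, B=k + 6, C=k + 7/3.
Set up (k + 1)·f(k+1) − (k + 5)·f(k) − (k + 7/3) = 0.
Bound: deg f ≤ 4.
Solving with deg f ≤ 4: f(k) = k*(k + 2)*(k**2 + 8*k + 19)/36.
Then R = B(k−1)f/C = k*(k + 2)*(k + 5)*(k**2 + 8*k + 19)/(12*(3*k + 7)), so s_k = R(k)·t_k = k*(k**2 + 8*k + 19)/(4*(k**3 + 8*k**2 + 19*k + 12)).
s_(k+1) − s_k = 3*(3*k + 7)/(k**5 + 15*k**4 + 85*k**3 + 225*k**2 + 274*k + 120) = t_k.
Telescoping: Σ = s_(9) − s_(3) = 129/520 − (13/56) = 29/1820.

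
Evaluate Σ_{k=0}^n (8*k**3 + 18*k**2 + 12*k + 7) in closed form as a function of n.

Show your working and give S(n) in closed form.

S(n) = 2*n**4 + 10*n**3 + 17*n**2 + 16*n + 7

Ratio r(k) = (8*k**3 + 42*k**2 + 72*k + 45)/(8*k**3 + 18*k**2 + 12*k + 7).
Factor: A=1; B=1; C=k**3 + 9*k**2/4 + 3*k/2 + 7/8.
Need (1)·f(k+1) − (1)·f(k) = k**3 + 9*k**2/4 + 3*k/2 + 7/8.
Degrees (0,0,3) ⇒ d ≤ 4.
Match coefficients ⇒ f(k) = k*(2*k**3 + 2*k**2 - k + 4)/8.
So s_k = (B(k−1)f/C)·t_k = (k*(2*k**3 + 2*k**2 - k + 4)/(8*k**3 + 18*k**2 + 12*k + 7))·t_k = k*(2*k**3 + 2*k**2 - k + 4).
Check: Δs_k = 8*k**3 + 18*k**2 + 12*k + 7. ✓
Telescope: S(n) = s_(n+1) − s_(0) = 2*n**4 + 10*n**3 + 17*n**2 + 16*n + 7 − (0) = 2*n**4 + 10*n**3 + 17*n**2 + 16*n + 7.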